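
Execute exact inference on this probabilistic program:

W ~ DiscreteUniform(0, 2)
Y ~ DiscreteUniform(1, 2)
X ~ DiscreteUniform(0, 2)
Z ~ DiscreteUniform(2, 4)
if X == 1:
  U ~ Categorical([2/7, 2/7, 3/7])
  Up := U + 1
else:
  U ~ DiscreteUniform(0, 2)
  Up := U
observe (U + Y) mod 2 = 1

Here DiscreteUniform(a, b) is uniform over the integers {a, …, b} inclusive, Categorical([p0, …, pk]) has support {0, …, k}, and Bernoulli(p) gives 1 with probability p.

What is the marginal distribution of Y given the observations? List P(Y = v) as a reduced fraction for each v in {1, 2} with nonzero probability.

Enumerate traces; 81 have nonzero weight after conditioning:
  (W=0, Y=1, X=0, Z=2, U=0) weight 1/162
  (W=0, Y=1, X=0, Z=2, U=2) weight 1/162
  (W=0, Y=1, X=0, Z=3, U=0) weight 1/162
  (W=0, Y=1, X=0, Z=3, U=2) weight 1/162
  (W=0, Y=1, X=0, Z=4, U=0) weight 1/162
  (W=0, Y=1, X=0, Z=4, U=2) weight 1/162
  (W=0, Y=1, X=1, Z=2, U=0) weight 1/189
  (W=0, Y=1, X=1, Z=2, U=2) weight 1/126
  (W=0, Y=2, X=0, Z=2, U=1) weight 1/162
  … 72 more
Group by Y:
  weight(Y=1) = 43/126
  weight(Y=2) = 10/63
Total weight = 43/126 + 10/63 = 1/2
P(Y=1 | obs) = 43/126 / 1/2 = 43/63
P(Y=2 | obs) = 10/63 / 1/2 = 20/63

P(Y=1) = 43/63, P(Y=2) = 20/63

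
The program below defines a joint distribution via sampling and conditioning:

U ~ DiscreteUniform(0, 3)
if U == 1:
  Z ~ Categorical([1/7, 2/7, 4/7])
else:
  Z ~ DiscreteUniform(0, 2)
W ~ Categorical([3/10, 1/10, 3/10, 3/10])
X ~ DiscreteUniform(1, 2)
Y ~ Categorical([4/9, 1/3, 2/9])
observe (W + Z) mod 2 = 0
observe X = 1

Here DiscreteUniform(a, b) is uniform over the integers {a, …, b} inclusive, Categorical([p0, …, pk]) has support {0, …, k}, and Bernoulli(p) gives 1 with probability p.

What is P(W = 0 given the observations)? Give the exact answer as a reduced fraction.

Enumerate traces; 72 have nonzero weight after conditioning:
  (U=0, Z=0, W=0, X=1, Y=0) weight 1/180
  (U=0, Z=0, W=0, X=1, Y=1) weight 1/240
  (U=0, Z=0, W=0, X=1, Y=2) weight 1/360
  (U=0, Z=0, W=2, X=1, Y=0) weight 1/180
  (U=0, Z=0, W=2, X=1, Y=1) weight 1/240
  (U=0, Z=0, W=2, X=1, Y=2) weight 1/360
  (U=0, Z=1, W=1, X=1, Y=0) weight 1/540
  (U=0, Z=1, W=1, X=1, Y=1) weight 1/720
  (U=0, Z=1, W=3, X=1, Y=0) weight 1/180
  … 63 more
Group by W:
  weight(W=0) = 57/560
  weight(W=1) = 9/560
  weight(W=2) = 57/560
  weight(W=3) = 27/560
Total weight = 57/560 + 9/560 + 57/560 + 27/560 = 15/56
P(W=0 | obs) = 57/560 / 15/56 = 19/50
P(W=1 | obs) = 9/560 / 15/56 = 3/50
P(W=2 | obs) = 57/560 / 15/56 = 19/50
P(W=3 | obs) = 27/560 / 15/56 = 9/50

P(W = 0 | obs) = 19/50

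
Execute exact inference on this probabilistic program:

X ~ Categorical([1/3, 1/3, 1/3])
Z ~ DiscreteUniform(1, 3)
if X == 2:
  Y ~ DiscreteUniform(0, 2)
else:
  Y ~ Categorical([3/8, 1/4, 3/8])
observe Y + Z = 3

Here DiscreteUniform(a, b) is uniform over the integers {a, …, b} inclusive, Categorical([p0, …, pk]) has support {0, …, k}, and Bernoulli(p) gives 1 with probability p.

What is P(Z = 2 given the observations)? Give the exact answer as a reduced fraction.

P(Z = 2 | obs) = 5/18

Enumerate traces; 9 have nonzero weight after conditioning:
  (X=0, Z=1, Y=2) weight 1/24
  (X=0, Z=2, Y=1) weight 1/36
  (X=0, Z=3, Y=0) weight 1/24
  (X=1, Z=1, Y=2) weight 1/24
  (X=1, Z=2, Y=1) weight 1/36
  (X=1, Z=3, Y=0) weight 1/24
  (X=2, Z=1, Y=2) weight 1/27
  (X=2, Z=2, Y=1) weight 1/27
  … 1 more
Group by Z:
  weight(Z=1) = 13/108
  weight(Z=2) = 5/54
  weight(Z=3) = 13/108
Total weight = 13/108 + 5/54 + 13/108 = 1/3
P(Z=1 | obs) = 13/108 / 1/3 = 13/36
P(Z=2 | obs) = 5/54 / 1/3 = 5/18
P(Z=3 | obs) = 13/108 / 1/3 = 13/36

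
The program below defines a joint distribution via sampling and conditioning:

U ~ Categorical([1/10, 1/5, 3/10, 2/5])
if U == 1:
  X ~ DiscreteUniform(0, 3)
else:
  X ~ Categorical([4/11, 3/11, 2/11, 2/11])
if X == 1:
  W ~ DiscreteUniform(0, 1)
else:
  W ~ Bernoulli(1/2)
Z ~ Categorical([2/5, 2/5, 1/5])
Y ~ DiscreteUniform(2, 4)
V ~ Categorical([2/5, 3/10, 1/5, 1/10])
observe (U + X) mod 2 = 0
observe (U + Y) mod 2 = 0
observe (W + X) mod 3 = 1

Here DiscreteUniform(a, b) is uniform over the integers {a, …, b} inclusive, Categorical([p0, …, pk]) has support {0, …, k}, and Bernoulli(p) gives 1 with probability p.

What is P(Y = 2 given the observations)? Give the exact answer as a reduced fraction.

P(Y = 2 | obs) = 16/63

Enumerate traces; 96 have nonzero weight after conditioning:
  (U=0, X=0, W=1, Z=0, Y=2, V=0) weight 4/4125
  (U=0, X=0, W=1, Z=0, Y=2, V=1) weight 1/1375
  (U=0, X=0, W=1, Z=0, Y=2, V=2) weight 2/4125
  (U=0, X=0, W=1, Z=0, Y=2, V=3) weight 1/4125
  (U=0, X=0, W=1, Z=0, Y=4, V=0) weight 4/4125
  (U=0, X=0, W=1, Z=0, Y=4, V=1) weight 1/1375
  (U=0, X=0, W=1, Z=0, Y=4, V=2) weight 2/4125
  (U=0, X=0, W=1, Z=0, Y=4, V=3) weight 1/4125
  (U=1, X=1, W=0, Z=0, Y=3, V=0) weight 1/750
  … 87 more
Group by Y:
  weight(Y=2) = 4/165
  weight(Y=3) = 31/660
  weight(Y=4) = 4/165
Total weight = 4/165 + 31/660 + 4/165 = 21/220
P(Y=2 | obs) = 4/165 / 21/220 = 16/63
P(Y=3 | obs) = 31/660 / 21/220 = 31/63
P(Y=4 | obs) = 4/165 / 21/220 = 16/63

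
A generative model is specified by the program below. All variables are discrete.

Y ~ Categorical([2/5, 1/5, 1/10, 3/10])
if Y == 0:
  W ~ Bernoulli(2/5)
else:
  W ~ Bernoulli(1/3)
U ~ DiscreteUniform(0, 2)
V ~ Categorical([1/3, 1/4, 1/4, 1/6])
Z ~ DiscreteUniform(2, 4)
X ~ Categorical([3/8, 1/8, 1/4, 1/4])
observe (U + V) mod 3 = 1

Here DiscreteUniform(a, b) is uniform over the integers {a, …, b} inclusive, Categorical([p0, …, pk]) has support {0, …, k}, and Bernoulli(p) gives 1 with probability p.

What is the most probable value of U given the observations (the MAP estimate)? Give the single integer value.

Enumerate traces; 384 have nonzero weight after conditioning:
  (Y=0, W=0, U=0, V=1, Z=2, X=0) weight 1/400
  (Y=0, W=0, U=0, V=1, Z=2, X=1) weight 1/1200
  (Y=0, W=0, U=0, V=1, Z=2, X=2) weight 1/600
  (Y=0, W=0, U=0, V=1, Z=2, X=3) weight 1/600
  (Y=0, W=0, U=0, V=1, Z=3, X=0) weight 1/400
  (Y=0, W=0, U=0, V=1, Z=3, X=1) weight 1/1200
  (Y=0, W=0, U=0, V=1, Z=3, X=2) weight 1/600
  (Y=0, W=0, U=0, V=1, Z=3, X=3) weight 1/600
  (Y=0, W=0, U=1, V=0, Z=2, X=0) weight 1/300
  (Y=0, W=0, U=2, V=2, Z=2, X=0) weight 1/400
  … 374 more
Group by U:
  weight(U=0) = 1/12
  weight(U=1) = 1/6
  weight(U=2) = 1/12
Total weight = 1/12 + 1/6 + 1/12 = 1/3
P(U=0 | obs) = 1/12 / 1/3 = 1/4
P(U=1 | obs) = 1/6 / 1/3 = 1/2
P(U=2 | obs) = 1/12 / 1/3 = 1/4
argmax = 1

argmax_v P(U = v | obs) = 1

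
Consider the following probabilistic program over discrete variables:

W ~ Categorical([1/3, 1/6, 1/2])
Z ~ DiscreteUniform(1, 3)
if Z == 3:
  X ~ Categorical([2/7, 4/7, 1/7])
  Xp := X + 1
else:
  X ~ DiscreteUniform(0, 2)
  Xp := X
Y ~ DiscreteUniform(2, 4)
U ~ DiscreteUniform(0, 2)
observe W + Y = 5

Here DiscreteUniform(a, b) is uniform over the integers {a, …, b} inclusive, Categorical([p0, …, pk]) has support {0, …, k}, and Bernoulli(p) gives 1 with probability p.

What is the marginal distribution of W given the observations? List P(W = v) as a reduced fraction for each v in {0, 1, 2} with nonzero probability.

P(W=1) = 1/4, P(W=2) = 3/4

Enumerate traces; 54 have nonzero weight after conditioning:
  (W=1, Z=1, X=0, Y=4, U=0) weight 1/486
  (W=1, Z=1, X=0, Y=4, U=1) weight 1/486
  (W=1, Z=1, X=0, Y=4, U=2) weight 1/486
  (W=1, Z=1, X=1, Y=4, U=0) weight 1/486
  (W=1, Z=1, X=1, Y=4, U=1) weight 1/486
  (W=1, Z=1, X=1, Y=4, U=2) weight 1/486
  (W=1, Z=1, X=2, Y=4, U=0) weight 1/486
  (W=1, Z=1, X=2, Y=4, U=1) weight 1/486
  (W=2, Z=1, X=0, Y=3, U=0) weight 1/162
  … 45 more
Group by W:
  weight(W=1) = 1/18
  weight(W=2) = 1/6
Total weight = 1/18 + 1/6 = 2/9
P(W=1 | obs) = 1/18 / 2/9 = 1/4
P(W=2 | obs) = 1/6 / 2/9 = 3/4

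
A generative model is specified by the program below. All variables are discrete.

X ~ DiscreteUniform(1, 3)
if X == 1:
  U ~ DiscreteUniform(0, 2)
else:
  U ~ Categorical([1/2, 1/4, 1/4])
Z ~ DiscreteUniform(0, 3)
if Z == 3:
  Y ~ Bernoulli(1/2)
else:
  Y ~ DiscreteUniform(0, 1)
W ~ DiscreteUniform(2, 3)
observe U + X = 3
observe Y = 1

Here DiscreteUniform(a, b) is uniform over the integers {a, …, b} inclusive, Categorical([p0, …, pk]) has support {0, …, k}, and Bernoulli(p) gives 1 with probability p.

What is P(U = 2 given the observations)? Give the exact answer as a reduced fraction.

P(U = 2 | obs) = 4/13

Enumerate traces; 24 have nonzero weight after conditioning:
  (X=1, U=2, Z=0, Y=1, W=2) weight 1/144
  (X=1, U=2, Z=0, Y=1, W=3) weight 1/144
  (X=1, U=2, Z=1, Y=1, W=2) weight 1/144
  (X=1, U=2, Z=1, Y=1, W=3) weight 1/144
  (X=1, U=2, Z=2, Y=1, W=2) weight 1/144
  (X=1, U=2, Z=2, Y=1, W=3) weight 1/144
  (X=1, U=2, Z=3, Y=1, W=2) weight 1/144
  (X=1, U=2, Z=3, Y=1, W=3) weight 1/144
  (X=2, U=1, Z=0, Y=1, W=2) weight 1/192
  (X=3, U=0, Z=0, Y=1, W=2) weight 1/96
  … 14 more
Group by U:
  weight(U=0) = 1/12
  weight(U=1) = 1/24
  weight(U=2) = 1/18
Total weight = 1/12 + 1/24 + 1/18 = 13/72
P(U=0 | obs) = 1/12 / 13/72 = 6/13
P(U=1 | obs) = 1/24 / 13/72 = 3/13
P(U=2 | obs) = 1/18 / 13/72 = 4/13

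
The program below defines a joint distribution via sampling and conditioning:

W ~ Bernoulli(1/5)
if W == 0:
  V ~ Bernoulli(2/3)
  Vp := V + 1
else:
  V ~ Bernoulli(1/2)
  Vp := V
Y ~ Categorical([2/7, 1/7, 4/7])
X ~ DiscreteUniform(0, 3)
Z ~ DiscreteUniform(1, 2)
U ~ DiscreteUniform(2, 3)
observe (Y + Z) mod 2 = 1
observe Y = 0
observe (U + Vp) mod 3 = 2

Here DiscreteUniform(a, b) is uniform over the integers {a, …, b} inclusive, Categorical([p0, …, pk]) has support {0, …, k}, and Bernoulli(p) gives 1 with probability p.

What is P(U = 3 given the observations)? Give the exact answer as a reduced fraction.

P(U = 3 | obs) = 16/19

Enumerate traces; 8 have nonzero weight after conditioning:
  (W=0, V=1, Y=0, X=0, Z=1, U=3) weight 1/105
  (W=0, V=1, Y=0, X=1, Z=1, U=3) weight 1/105
  (W=0, V=1, Y=0, X=2, Z=1, U=3) weight 1/105
  (W=0, V=1, Y=0, X=3, Z=1, U=3) weight 1/105
  (W=1, V=0, Y=0, X=0, Z=1, U=2) weight 1/560
  (W=1, V=0, Y=0, X=1, Z=1, U=2) weight 1/560
  (W=1, V=0, Y=0, X=2, Z=1, U=2) weight 1/560
  (W=1, V=0, Y=0, X=3, Z=1, U=2) weight 1/560
Group by U:
  weight(U=2) = 1/140
  weight(U=3) = 4/105
Total weight = 1/140 + 4/105 = 19/420
P(U=2 | obs) = 1/140 / 19/420 = 3/19
P(U=3 | obs) = 4/105 / 19/420 = 16/19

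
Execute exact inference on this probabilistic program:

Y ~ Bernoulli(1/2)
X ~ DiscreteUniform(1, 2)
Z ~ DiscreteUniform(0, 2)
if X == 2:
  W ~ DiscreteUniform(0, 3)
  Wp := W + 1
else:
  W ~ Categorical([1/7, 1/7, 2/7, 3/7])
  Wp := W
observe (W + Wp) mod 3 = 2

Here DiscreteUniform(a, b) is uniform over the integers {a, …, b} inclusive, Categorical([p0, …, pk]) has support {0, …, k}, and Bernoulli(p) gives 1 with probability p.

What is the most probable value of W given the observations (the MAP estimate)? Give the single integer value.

Enumerate traces; 12 have nonzero weight after conditioning:
  (Y=0, X=1, Z=0, W=1) weight 1/84
  (Y=0, X=1, Z=1, W=1) weight 1/84
  (Y=0, X=1, Z=2, W=1) weight 1/84
  (Y=0, X=2, Z=0, W=2) weight 1/48
  (Y=0, X=2, Z=1, W=2) weight 1/48
  (Y=0, X=2, Z=2, W=2) weight 1/48
  (Y=1, X=1, Z=0, W=1) weight 1/84
  (Y=1, X=1, Z=1, W=1) weight 1/84
  … 4 more
Group by W:
  weight(W=1) = 1/14
  weight(W=2) = 1/8
Total weight = 1/14 + 1/8 = 11/56
P(W=1 | obs) = 1/14 / 11/56 = 4/11
P(W=2 | obs) = 1/8 / 11/56 = 7/11
argmax = 2

argmax_v P(W = v | obs) = 2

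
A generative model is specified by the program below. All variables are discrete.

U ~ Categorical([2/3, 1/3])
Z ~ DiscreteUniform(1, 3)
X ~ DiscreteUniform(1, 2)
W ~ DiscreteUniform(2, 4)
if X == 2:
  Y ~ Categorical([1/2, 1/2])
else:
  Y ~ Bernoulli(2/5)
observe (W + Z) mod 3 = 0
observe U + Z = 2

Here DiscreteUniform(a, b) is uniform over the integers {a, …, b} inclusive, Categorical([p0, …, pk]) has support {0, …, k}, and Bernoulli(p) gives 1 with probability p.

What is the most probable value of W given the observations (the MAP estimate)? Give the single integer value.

argmax_v P(W = v | obs) = 4

Enumerate traces; 8 have nonzero weight after conditioning:
  (U=0, Z=2, X=1, W=4, Y=0) weight 1/45
  (U=0, Z=2, X=1, W=4, Y=1) weight 2/135
  (U=0, Z=2, X=2, W=4, Y=0) weight 1/54
  (U=0, Z=2, X=2, W=4, Y=1) weight 1/54
  (U=1, Z=1, X=1, W=2, Y=0) weight 1/90
  (U=1, Z=1, X=1, W=2, Y=1) weight 1/135
  (U=1, Z=1, X=2, W=2, Y=0) weight 1/108
  (U=1, Z=1, X=2, W=2, Y=1) weight 1/108
Group by W:
  weight(W=2) = 1/27
  weight(W=4) = 2/27
Total weight = 1/27 + 2/27 = 1/9
P(W=2 | obs) = 1/27 / 1/9 = 1/3
P(W=4 | obs) = 2/27 / 1/9 = 2/3
argmax = 4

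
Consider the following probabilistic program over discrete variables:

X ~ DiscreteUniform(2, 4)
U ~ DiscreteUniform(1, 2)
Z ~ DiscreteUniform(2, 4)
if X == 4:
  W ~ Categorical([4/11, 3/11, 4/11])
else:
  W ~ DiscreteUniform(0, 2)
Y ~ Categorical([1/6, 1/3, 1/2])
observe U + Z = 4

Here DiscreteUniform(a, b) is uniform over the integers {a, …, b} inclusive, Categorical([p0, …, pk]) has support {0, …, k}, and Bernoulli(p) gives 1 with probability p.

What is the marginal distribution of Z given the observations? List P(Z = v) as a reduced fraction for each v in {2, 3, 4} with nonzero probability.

P(Z=2) = 1/2, P(Z=3) = 1/2

Enumerate traces; 54 have nonzero weight after conditioning:
  (X=2, U=1, Z=3, W=0, Y=0) weight 1/324
  (X=2, U=1, Z=3, W=0, Y=1) weight 1/162
  (X=2, U=1, Z=3, W=0, Y=2) weight 1/108
  (X=2, U=1, Z=3, W=1, Y=0) weight 1/324
  (X=2, U=1, Z=3, W=1, Y=1) weight 1/162
  (X=2, U=1, Z=3, W=1, Y=2) weight 1/108
  (X=2, U=1, Z=3, W=2, Y=0) weight 1/324
  (X=2, U=1, Z=3, W=2, Y=1) weight 1/162
  (X=2, U=2, Z=2, W=0, Y=0) weight 1/324
  … 45 more
Group by Z:
  weight(Z=2) = 1/6
  weight(Z=3) = 1/6
Total weight = 1/6 + 1/6 = 1/3
P(Z=2 | obs) = 1/6 / 1/3 = 1/2
P(Z=3 | obs) = 1/6 / 1/3 = 1/2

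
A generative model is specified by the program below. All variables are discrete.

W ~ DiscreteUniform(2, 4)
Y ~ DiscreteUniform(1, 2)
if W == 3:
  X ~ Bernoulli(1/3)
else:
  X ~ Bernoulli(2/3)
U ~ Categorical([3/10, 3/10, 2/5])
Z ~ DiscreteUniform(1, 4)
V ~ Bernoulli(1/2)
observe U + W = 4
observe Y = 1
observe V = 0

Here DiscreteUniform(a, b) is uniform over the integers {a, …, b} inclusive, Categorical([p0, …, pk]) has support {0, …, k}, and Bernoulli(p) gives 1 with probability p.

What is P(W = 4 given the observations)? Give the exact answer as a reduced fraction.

Enumerate traces; 24 have nonzero weight after conditioning:
  (W=2, Y=1, X=0, U=2, Z=1, V=0) weight 1/360
  (W=2, Y=1, X=0, U=2, Z=2, V=0) weight 1/360
  (W=2, Y=1, X=0, U=2, Z=3, V=0) weight 1/360
  (W=2, Y=1, X=0, U=2, Z=4, V=0) weight 1/360
  (W=2, Y=1, X=1, U=2, Z=1, V=0) weight 1/180
  (W=2, Y=1, X=1, U=2, Z=2, V=0) weight 1/180
  (W=2, Y=1, X=1, U=2, Z=3, V=0) weight 1/180
  (W=2, Y=1, X=1, U=2, Z=4, V=0) weight 1/180
  (W=3, Y=1, X=0, U=1, Z=1, V=0) weight 1/240
  (W=4, Y=1, X=0, U=0, Z=1, V=0) weight 1/480
  … 14 more
Group by W:
  weight(W=2) = 1/30
  weight(W=3) = 1/40
  weight(W=4) = 1/40
Total weight = 1/30 + 1/40 + 1/40 = 1/12
P(W=2 | obs) = 1/30 / 1/12 = 2/5
P(W=3 | obs) = 1/40 / 1/12 = 3/10
P(W=4 | obs) = 1/40 / 1/12 = 3/10

P(W = 4 | obs) = 3/10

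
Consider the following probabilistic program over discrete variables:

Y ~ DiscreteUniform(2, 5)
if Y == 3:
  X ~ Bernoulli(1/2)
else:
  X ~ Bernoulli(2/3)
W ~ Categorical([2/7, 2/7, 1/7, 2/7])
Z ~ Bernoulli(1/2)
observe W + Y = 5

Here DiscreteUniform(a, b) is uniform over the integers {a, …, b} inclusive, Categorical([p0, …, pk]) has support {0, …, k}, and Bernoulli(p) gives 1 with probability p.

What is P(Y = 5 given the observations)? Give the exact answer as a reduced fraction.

Enumerate traces; 16 have nonzero weight after conditioning:
  (Y=2, X=0, W=3, Z=0) weight 1/84
  (Y=2, X=0, W=3, Z=1) weight 1/84
  (Y=2, X=1, W=3, Z=0) weight 1/42
  (Y=2, X=1, W=3, Z=1) weight 1/42
  (Y=3, X=0, W=2, Z=0) weight 1/112
  (Y=3, X=0, W=2, Z=1) weight 1/112
  (Y=3, X=1, W=2, Z=0) weight 1/112
  (Y=3, X=1, W=2, Z=1) weight 1/112
  (Y=4, X=0, W=1, Z=0) weight 1/84
  (Y=5, X=0, W=0, Z=0) weight 1/84
  … 6 more
Group by Y:
  weight(Y=2) = 1/14
  weight(Y=3) = 1/28
  weight(Y=4) = 1/14
  weight(Y=5) = 1/14
Total weight = 1/14 + 1/28 + 1/14 + 1/14 = 1/4
P(Y=2 | obs) = 1/14 / 1/4 = 2/7
P(Y=3 | obs) = 1/28 / 1/4 = 1/7
P(Y=4 | obs) = 1/14 / 1/4 = 2/7
P(Y=5 | obs) = 1/14 / 1/4 = 2/7

P(Y = 5 | obs) = 2/7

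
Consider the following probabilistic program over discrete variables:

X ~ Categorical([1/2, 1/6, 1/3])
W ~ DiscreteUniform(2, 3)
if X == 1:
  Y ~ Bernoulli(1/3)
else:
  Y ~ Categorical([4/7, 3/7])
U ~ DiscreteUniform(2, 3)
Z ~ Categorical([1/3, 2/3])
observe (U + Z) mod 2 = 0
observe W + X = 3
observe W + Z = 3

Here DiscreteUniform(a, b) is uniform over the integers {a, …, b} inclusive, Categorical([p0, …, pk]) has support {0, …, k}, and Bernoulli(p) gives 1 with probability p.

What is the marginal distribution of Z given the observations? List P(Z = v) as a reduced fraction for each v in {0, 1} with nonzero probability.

Enumerate traces; 4 have nonzero weight after conditioning:
  (X=0, W=3, Y=0, U=2, Z=0) weight 1/42
  (X=0, W=3, Y=1, U=2, Z=0) weight 1/56
  (X=1, W=2, Y=0, U=3, Z=1) weight 1/54
  (X=1, W=2, Y=1, U=3, Z=1) weight 1/108
Group by Z:
  weight(Z=0) = 1/24
  weight(Z=1) = 1/36
Total weight = 1/24 + 1/36 = 5/72
P(Z=0 | obs) = 1/24 / 5/72 = 3/5
P(Z=1 | obs) = 1/36 / 5/72 = 2/5

P(Z=0) = 3/5, P(Z=1) = 2/5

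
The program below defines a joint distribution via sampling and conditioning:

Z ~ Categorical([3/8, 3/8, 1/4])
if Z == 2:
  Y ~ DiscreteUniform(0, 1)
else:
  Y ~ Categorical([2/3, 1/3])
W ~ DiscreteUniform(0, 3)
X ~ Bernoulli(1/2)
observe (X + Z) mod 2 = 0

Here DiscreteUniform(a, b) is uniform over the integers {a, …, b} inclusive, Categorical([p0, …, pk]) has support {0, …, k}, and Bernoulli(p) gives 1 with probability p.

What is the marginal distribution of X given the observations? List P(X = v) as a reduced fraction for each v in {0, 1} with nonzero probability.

Enumerate traces; 24 have nonzero weight after conditioning:
  (Z=0, Y=0, W=0, X=0) weight 1/32
  (Z=0, Y=0, W=1, X=0) weight 1/32
  (Z=0, Y=0, W=2, X=0) weight 1/32
  (Z=0, Y=0, W=3, X=0) weight 1/32
  (Z=0, Y=1, W=0, X=0) weight 1/64
  (Z=0, Y=1, W=1, X=0) weight 1/64
  (Z=0, Y=1, W=2, X=0) weight 1/64
  (Z=0, Y=1, W=3, X=0) weight 1/64
  (Z=1, Y=0, W=0, X=1) weight 1/32
  … 15 more
Group by X:
  weight(X=0) = 5/16
  weight(X=1) = 3/16
Total weight = 5/16 + 3/16 = 1/2
P(X=0 | obs) = 5/16 / 1/2 = 5/8
P(X=1 | obs) = 3/16 / 1/2 = 3/8

P(X=0) = 5/8, P(X=1) = 3/8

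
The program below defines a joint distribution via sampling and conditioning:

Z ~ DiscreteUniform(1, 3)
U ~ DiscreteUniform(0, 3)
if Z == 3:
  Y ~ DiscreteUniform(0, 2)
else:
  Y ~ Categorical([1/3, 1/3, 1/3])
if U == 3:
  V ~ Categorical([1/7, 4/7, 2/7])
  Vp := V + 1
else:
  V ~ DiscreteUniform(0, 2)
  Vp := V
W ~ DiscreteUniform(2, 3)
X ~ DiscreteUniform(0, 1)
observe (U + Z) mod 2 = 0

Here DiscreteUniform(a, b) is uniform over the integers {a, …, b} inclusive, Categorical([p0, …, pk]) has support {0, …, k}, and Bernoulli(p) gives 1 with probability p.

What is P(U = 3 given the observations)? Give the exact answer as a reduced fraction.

Enumerate traces; 216 have nonzero weight after conditioning:
  (Z=1, U=1, Y=0, V=0, W=2, X=0) weight 1/432
  (Z=1, U=1, Y=0, V=0, W=2, X=1) weight 1/432
  (Z=1, U=1, Y=0, V=0, W=3, X=0) weight 1/432
  (Z=1, U=1, Y=0, V=0, W=3, X=1) weight 1/432
  (Z=1, U=1, Y=0, V=1, W=2, X=0) weight 1/432
  (Z=1, U=1, Y=0, V=1, W=2, X=1) weight 1/432
  (Z=1, U=1, Y=0, V=1, W=3, X=0) weight 1/432
  (Z=1, U=1, Y=0, V=1, W=3, X=1) weight 1/432
  (Z=1, U=3, Y=0, V=0, W=2, X=0) weight 1/1008
  (Z=2, U=0, Y=0, V=0, W=2, X=0) weight 1/432
  … 206 more
Group by U:
  weight(U=0) = 1/12
  weight(U=1) = 1/6
  weight(U=2) = 1/12
  weight(U=3) = 1/6
Total weight = 1/12 + 1/6 + 1/12 + 1/6 = 1/2
P(U=0 | obs) = 1/12 / 1/2 = 1/6
P(U=1 | obs) = 1/6 / 1/2 = 1/3
P(U=2 | obs) = 1/12 / 1/2 = 1/6
P(U=3 | obs) = 1/6 / 1/2 = 1/3

P(U = 3 | obs) = 1/3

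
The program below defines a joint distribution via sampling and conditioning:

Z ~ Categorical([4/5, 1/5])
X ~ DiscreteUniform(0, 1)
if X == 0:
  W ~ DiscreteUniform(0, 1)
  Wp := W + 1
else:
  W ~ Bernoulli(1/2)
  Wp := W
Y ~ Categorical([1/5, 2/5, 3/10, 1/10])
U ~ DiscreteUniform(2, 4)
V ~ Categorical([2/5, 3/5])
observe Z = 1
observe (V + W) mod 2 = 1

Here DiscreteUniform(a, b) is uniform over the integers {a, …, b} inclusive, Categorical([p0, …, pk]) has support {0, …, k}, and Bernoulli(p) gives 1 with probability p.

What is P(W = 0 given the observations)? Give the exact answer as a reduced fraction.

Enumerate traces; 48 have nonzero weight after conditioning:
  (Z=1, X=0, W=0, Y=0, U=2, V=1) weight 1/500
  (Z=1, X=0, W=0, Y=0, U=3, V=1) weight 1/500
  (Z=1, X=0, W=0, Y=0, U=4, V=1) weight 1/500
  (Z=1, X=0, W=0, Y=1, U=2, V=1) weight 1/250
  (Z=1, X=0, W=0, Y=1, U=3, V=1) weight 1/250
  (Z=1, X=0, W=0, Y=1, U=4, V=1) weight 1/250
  (Z=1, X=0, W=0, Y=2, U=2, V=1) weight 3/1000
  (Z=1, X=0, W=0, Y=2, U=3, V=1) weight 3/1000
  (Z=1, X=0, W=1, Y=0, U=2, V=0) weight 1/750
  … 39 more
Group by W:
  weight(W=0) = 3/50
  weight(W=1) = 1/25
Total weight = 3/50 + 1/25 = 1/10
P(W=0 | obs) = 3/50 / 1/10 = 3/5
P(W=1 | obs) = 1/25 / 1/10 = 2/5

P(W = 0 | obs) = 3/5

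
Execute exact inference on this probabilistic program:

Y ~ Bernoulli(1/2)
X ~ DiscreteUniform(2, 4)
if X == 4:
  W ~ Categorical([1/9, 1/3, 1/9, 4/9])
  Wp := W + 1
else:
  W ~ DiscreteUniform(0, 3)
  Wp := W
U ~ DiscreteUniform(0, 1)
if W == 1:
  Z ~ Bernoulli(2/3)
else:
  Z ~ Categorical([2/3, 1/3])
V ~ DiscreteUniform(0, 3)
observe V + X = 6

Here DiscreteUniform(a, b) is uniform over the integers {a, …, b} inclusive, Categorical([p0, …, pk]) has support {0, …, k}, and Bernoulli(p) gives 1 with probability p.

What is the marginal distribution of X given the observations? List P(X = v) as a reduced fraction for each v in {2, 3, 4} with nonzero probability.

Enumerate traces; 64 have nonzero weight after conditioning:
  (Y=0, X=3, W=0, U=0, Z=0, V=3) weight 1/288
  (Y=0, X=3, W=0, U=0, Z=1, V=3) weight 1/576
  (Y=0, X=3, W=0, U=1, Z=0, V=3) weight 1/288
  (Y=0, X=3, W=0, U=1, Z=1, V=3) weight 1/576
  (Y=0, X=3, W=1, U=0, Z=0, V=3) weight 1/576
  (Y=0, X=3, W=1, U=0, Z=1, V=3) weight 1/288
  (Y=0, X=3, W=1, U=1, Z=0, V=3) weight 1/576
  (Y=0, X=3, W=1, U=1, Z=1, V=3) weight 1/288
  (Y=0, X=4, W=0, U=0, Z=0, V=2) weight 1/648
  … 55 more
Group by X:
  weight(X=3) = 1/12
  weight(X=4) = 1/12
Total weight = 1/12 + 1/12 = 1/6
P(X=3 | obs) = 1/12 / 1/6 = 1/2
P(X=4 | obs) = 1/12 / 1/6 = 1/2

P(X=3) = 1/2, P(X=4) = 1/2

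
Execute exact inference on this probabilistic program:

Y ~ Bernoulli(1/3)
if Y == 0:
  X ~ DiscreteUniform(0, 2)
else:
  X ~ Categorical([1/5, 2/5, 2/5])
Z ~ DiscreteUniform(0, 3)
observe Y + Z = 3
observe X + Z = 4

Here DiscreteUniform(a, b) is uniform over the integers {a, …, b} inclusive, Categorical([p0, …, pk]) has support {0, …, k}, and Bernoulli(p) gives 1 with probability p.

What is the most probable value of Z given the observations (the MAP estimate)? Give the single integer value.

Enumerate traces; 2 have nonzero weight after conditioning:
  (Y=0, X=1, Z=3) weight 1/18
  (Y=1, X=2, Z=2) weight 1/30
Group by Z:
  weight(Z=2) = 1/30
  weight(Z=3) = 1/18
Total weight = 1/30 + 1/18 = 4/45
P(Z=2 | obs) = 1/30 / 4/45 = 3/8
P(Z=3 | obs) = 1/18 / 4/45 = 5/8
argmax = 3

argmax_v P(Z = v | obs) = 3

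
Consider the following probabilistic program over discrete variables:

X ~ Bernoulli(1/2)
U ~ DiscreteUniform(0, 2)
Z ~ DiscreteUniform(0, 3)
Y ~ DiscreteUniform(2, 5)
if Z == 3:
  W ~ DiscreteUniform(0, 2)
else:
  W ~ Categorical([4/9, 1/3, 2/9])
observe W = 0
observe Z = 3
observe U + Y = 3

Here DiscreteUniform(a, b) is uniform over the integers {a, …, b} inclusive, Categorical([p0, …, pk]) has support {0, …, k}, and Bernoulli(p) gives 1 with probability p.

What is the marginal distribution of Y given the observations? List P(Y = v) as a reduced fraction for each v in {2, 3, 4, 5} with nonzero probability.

P(Y=2) = 1/2, P(Y=3) = 1/2

Enumerate traces; 4 have nonzero weight after conditioning:
  (X=0, U=0, Z=3, Y=3, W=0) weight 1/288
  (X=0, U=1, Z=3, Y=2, W=0) weight 1/288
  (X=1, U=0, Z=3, Y=3, W=0) weight 1/288
  (X=1, U=1, Z=3, Y=2, W=0) weight 1/288
Group by Y:
  weight(Y=2) = 1/144
  weight(Y=3) = 1/144
Total weight = 1/144 + 1/144 = 1/72
P(Y=2 | obs) = 1/144 / 1/72 = 1/2
P(Y=3 | obs) = 1/144 / 1/72 = 1/2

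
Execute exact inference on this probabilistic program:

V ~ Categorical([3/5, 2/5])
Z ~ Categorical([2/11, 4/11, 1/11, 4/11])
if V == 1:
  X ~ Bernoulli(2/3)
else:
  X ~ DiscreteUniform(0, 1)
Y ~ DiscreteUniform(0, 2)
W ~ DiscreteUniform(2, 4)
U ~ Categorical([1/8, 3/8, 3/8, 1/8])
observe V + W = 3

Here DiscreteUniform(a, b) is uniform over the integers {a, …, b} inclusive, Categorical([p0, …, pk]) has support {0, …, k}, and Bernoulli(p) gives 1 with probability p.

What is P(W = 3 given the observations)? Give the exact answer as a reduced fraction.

P(W = 3 | obs) = 3/5

Enumerate traces; 192 have nonzero weight after conditioning:
  (V=0, Z=0, X=0, Y=0, W=3, U=0) weight 1/1320
  (V=0, Z=0, X=0, Y=0, W=3, U=1) weight 1/440
  (V=0, Z=0, X=0, Y=0, W=3, U=2) weight 1/440
  (V=0, Z=0, X=0, Y=0, W=3, U=3) weight 1/1320
  (V=0, Z=0, X=0, Y=1, W=3, U=0) weight 1/1320
  (V=0, Z=0, X=0, Y=1, W=3, U=1) weight 1/440
  (V=0, Z=0, X=0, Y=1, W=3, U=2) weight 1/440
  (V=0, Z=0, X=0, Y=1, W=3, U=3) weight 1/1320
  (V=1, Z=0, X=0, Y=0, W=2, U=0) weight 1/2970
  … 183 more
Group by W:
  weight(W=2) = 2/15
  weight(W=3) = 1/5
Total weight = 2/15 + 1/5 = 1/3
P(W=2 | obs) = 2/15 / 1/3 = 2/5
P(W=3 | obs) = 1/5 / 1/3 = 3/5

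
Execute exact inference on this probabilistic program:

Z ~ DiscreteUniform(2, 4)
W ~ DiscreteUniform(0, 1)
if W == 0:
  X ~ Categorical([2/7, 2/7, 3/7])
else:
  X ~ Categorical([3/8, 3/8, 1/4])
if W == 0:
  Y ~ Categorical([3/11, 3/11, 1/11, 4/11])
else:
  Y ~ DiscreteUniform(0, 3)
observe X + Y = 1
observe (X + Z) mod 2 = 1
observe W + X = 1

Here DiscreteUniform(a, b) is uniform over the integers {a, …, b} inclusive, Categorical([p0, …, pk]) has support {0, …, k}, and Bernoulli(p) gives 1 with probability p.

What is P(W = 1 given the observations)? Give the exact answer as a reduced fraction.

P(W = 1 | obs) = 77/205

Enumerate traces; 3 have nonzero weight after conditioning:
  (Z=2, W=0, X=1, Y=0) weight 1/77
  (Z=3, W=1, X=0, Y=1) weight 1/64
  (Z=4, W=0, X=1, Y=0) weight 1/77
Group by W:
  weight(W=0) = 2/77
  weight(W=1) = 1/64
Total weight = 2/77 + 1/64 = 205/4928
P(W=0 | obs) = 2/77 / 205/4928 = 128/205
P(W=1 | obs) = 1/64 / 205/4928 = 77/205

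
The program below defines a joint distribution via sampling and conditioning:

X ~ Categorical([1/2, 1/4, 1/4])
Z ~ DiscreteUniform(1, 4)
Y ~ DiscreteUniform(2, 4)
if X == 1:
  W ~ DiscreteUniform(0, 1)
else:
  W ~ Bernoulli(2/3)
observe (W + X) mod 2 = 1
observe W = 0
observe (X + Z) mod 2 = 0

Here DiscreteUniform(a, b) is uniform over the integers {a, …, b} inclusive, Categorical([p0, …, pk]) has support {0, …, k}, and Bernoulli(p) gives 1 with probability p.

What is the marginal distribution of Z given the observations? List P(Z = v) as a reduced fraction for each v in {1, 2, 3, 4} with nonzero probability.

P(Z=1) = 1/2, P(Z=3) = 1/2

Enumerate traces; 6 have nonzero weight after conditioning:
  (X=1, Z=1, Y=2, W=0) weight 1/96
  (X=1, Z=1, Y=3, W=0) weight 1/96
  (X=1, Z=1, Y=4, W=0) weight 1/96
  (X=1, Z=3, Y=2, W=0) weight 1/96
  (X=1, Z=3, Y=3, W=0) weight 1/96
  (X=1, Z=3, Y=4, W=0) weight 1/96
Group by Z:
  weight(Z=1) = 1/32
  weight(Z=3) = 1/32
Total weight = 1/32 + 1/32 = 1/16
P(Z=1 | obs) = 1/32 / 1/16 = 1/2
P(Z=3 | obs) = 1/32 / 1/16 = 1/2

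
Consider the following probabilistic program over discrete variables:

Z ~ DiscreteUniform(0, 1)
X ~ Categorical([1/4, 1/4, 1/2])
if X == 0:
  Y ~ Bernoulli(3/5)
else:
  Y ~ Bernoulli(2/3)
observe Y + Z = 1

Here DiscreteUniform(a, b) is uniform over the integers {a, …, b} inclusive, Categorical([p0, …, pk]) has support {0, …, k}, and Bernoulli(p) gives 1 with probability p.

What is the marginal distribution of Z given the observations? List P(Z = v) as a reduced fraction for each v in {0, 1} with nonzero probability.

Enumerate traces; 6 have nonzero weight after conditioning:
  (Z=0, X=0, Y=1) weight 3/40
  (Z=0, X=1, Y=1) weight 1/12
  (Z=0, X=2, Y=1) weight 1/6
  (Z=1, X=0, Y=0) weight 1/20
  (Z=1, X=1, Y=0) weight 1/24
  (Z=1, X=2, Y=0) weight 1/12
Group by Z:
  weight(Z=0) = 13/40
  weight(Z=1) = 7/40
Total weight = 13/40 + 7/40 = 1/2
P(Z=0 | obs) = 13/40 / 1/2 = 13/20
P(Z=1 | obs) = 7/40 / 1/2 = 7/20

P(Z=0) = 13/20, P(Z=1) = 7/20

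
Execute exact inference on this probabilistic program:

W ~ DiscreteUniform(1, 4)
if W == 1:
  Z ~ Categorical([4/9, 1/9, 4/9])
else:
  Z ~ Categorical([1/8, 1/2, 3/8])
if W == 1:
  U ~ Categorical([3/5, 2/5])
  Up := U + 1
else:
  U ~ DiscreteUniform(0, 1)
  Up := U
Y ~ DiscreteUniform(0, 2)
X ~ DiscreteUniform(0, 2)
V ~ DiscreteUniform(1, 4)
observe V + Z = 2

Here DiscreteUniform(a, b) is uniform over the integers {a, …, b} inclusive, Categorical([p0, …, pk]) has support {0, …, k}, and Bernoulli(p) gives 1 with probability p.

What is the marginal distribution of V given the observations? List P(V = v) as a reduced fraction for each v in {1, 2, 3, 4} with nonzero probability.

Enumerate traces; 144 have nonzero weight after conditioning:
  (W=1, Z=0, U=0, Y=0, X=0, V=2) weight 1/540
  (W=1, Z=0, U=0, Y=0, X=1, V=2) weight 1/540
  (W=1, Z=0, U=0, Y=0, X=2, V=2) weight 1/540
  (W=1, Z=0, U=0, Y=1, X=0, V=2) weight 1/540
  (W=1, Z=0, U=0, Y=1, X=1, V=2) weight 1/540
  (W=1, Z=0, U=0, Y=1, X=2, V=2) weight 1/540
  (W=1, Z=0, U=0, Y=2, X=0, V=2) weight 1/540
  (W=1, Z=0, U=0, Y=2, X=1, V=2) weight 1/540
  (W=1, Z=1, U=0, Y=0, X=0, V=1) weight 1/2160
  … 135 more
Group by V:
  weight(V=1) = 29/288
  weight(V=2) = 59/1152
Total weight = 29/288 + 59/1152 = 175/1152
P(V=1 | obs) = 29/288 / 175/1152 = 116/175
P(V=2 | obs) = 59/1152 / 175/1152 = 59/175

P(V=1) = 116/175, P(V=2) = 59/175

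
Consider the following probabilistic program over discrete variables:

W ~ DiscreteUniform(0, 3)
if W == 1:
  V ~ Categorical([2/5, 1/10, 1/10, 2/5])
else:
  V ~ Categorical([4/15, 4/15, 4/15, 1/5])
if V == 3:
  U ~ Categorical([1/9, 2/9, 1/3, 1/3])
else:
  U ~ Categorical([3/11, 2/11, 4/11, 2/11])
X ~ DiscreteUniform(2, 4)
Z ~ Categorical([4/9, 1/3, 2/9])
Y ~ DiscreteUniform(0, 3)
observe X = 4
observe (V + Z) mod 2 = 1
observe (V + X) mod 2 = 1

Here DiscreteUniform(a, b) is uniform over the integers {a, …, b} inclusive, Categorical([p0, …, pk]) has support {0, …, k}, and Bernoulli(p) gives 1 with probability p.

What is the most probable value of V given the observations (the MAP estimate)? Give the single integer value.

Enumerate traces; 256 have nonzero weight after conditioning:
  (W=0, V=1, U=0, X=4, Z=0, Y=0) weight 1/1485
  (W=0, V=1, U=0, X=4, Z=0, Y=1) weight 1/1485
  (W=0, V=1, U=0, X=4, Z=0, Y=2) weight 1/1485
  (W=0, V=1, U=0, X=4, Z=0, Y=3) weight 1/1485
  (W=0, V=1, U=0, X=4, Z=2, Y=0) weight 1/2970
  (W=0, V=1, U=0, X=4, Z=2, Y=1) weight 1/2970
  (W=0, V=1, U=0, X=4, Z=2, Y=2) weight 1/2970
  (W=0, V=1, U=0, X=4, Z=2, Y=3) weight 1/2970
  (W=0, V=3, U=0, X=4, Z=0, Y=0) weight 1/4860
  … 247 more
Group by V:
  weight(V=1) = 1/20
  weight(V=3) = 1/18
Total weight = 1/20 + 1/18 = 19/180
P(V=1 | obs) = 1/20 / 19/180 = 9/19
P(V=3 | obs) = 1/18 / 19/180 = 10/19
argmax = 3

argmax_v P(V = v | obs) = 3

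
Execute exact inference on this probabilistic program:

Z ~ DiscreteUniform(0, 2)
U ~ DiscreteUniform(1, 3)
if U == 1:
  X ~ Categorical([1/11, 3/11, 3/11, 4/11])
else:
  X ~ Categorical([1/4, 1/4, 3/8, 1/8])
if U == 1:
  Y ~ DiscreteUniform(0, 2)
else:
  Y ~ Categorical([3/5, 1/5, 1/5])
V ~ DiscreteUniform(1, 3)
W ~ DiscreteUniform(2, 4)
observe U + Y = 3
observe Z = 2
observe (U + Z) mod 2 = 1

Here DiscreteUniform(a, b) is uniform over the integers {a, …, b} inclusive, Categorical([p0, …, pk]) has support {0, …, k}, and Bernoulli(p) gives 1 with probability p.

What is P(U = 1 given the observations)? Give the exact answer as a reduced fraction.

P(U = 1 | obs) = 5/14

Enumerate traces; 72 have nonzero weight after conditioning:
  (Z=2, U=1, X=0, Y=2, V=1, W=2) weight 1/2673
  (Z=2, U=1, X=0, Y=2, V=1, W=3) weight 1/2673
  (Z=2, U=1, X=0, Y=2, V=1, W=4) weight 1/2673
  (Z=2, U=1, X=0, Y=2, V=2, W=2) weight 1/2673
  (Z=2, U=1, X=0, Y=2, V=2, W=3) weight 1/2673
  (Z=2, U=1, X=0, Y=2, V=2, W=4) weight 1/2673
  (Z=2, U=1, X=0, Y=2, V=3, W=2) weight 1/2673
  (Z=2, U=1, X=0, Y=2, V=3, W=3) weight 1/2673
  (Z=2, U=3, X=0, Y=0, V=1, W=2) weight 1/540
  … 63 more
Group by U:
  weight(U=1) = 1/27
  weight(U=3) = 1/15
Total weight = 1/27 + 1/15 = 14/135
P(U=1 | obs) = 1/27 / 14/135 = 5/14
P(U=3 | obs) = 1/15 / 14/135 = 9/14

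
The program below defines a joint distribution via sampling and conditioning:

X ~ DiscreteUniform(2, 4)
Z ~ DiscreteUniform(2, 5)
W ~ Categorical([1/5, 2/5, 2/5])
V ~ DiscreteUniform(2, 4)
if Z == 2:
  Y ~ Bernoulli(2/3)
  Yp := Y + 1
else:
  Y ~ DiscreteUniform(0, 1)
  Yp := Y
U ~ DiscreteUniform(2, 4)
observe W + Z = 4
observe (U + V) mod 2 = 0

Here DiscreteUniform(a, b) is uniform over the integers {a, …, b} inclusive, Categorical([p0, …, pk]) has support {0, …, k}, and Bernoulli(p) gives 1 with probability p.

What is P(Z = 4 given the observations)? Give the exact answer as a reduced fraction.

Enumerate traces; 90 have nonzero weight after conditioning:
  (X=2, Z=2, W=2, V=2, Y=0, U=2) weight 1/810
  (X=2, Z=2, W=2, V=2, Y=0, U=4) weight 1/810
  (X=2, Z=2, W=2, V=2, Y=1, U=2) weight 1/405
  (X=2, Z=2, W=2, V=2, Y=1, U=4) weight 1/405
  (X=2, Z=2, W=2, V=3, Y=0, U=3) weight 1/810
  (X=2, Z=2, W=2, V=3, Y=1, U=3) weight 1/405
  (X=2, Z=2, W=2, V=4, Y=0, U=2) weight 1/810
  (X=2, Z=2, W=2, V=4, Y=0, U=4) weight 1/810
  (X=2, Z=3, W=1, V=2, Y=0, U=2) weight 1/540
  (X=2, Z=4, W=0, V=2, Y=0, U=2) weight 1/1080
  … 80 more
Group by Z:
  weight(Z=2) = 1/18
  weight(Z=3) = 1/18
  weight(Z=4) = 1/36
Total weight = 1/18 + 1/18 + 1/36 = 5/36
P(Z=2 | obs) = 1/18 / 5/36 = 2/5
P(Z=3 | obs) = 1/18 / 5/36 = 2/5
P(Z=4 | obs) = 1/36 / 5/36 = 1/5

P(Z = 4 | obs) = 1/5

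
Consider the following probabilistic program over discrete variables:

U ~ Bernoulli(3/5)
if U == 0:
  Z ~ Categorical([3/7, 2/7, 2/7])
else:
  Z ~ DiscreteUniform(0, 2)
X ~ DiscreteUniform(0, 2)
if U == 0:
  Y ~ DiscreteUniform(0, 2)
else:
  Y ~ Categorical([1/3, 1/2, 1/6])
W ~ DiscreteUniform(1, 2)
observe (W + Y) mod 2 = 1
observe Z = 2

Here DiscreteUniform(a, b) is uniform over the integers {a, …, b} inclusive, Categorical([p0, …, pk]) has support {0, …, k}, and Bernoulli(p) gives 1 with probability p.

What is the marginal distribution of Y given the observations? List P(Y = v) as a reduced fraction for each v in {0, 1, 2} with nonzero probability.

Enumerate traces; 18 have nonzero weight after conditioning:
  (U=0, Z=2, X=0, Y=0, W=1) weight 2/315
  (U=0, Z=2, X=0, Y=1, W=2) weight 2/315
  (U=0, Z=2, X=0, Y=2, W=1) weight 2/315
  (U=0, Z=2, X=1, Y=0, W=1) weight 2/315
  (U=0, Z=2, X=1, Y=1, W=2) weight 2/315
  (U=0, Z=2, X=1, Y=2, W=1) weight 2/315
  (U=0, Z=2, X=2, Y=0, W=1) weight 2/315
  (U=0, Z=2, X=2, Y=1, W=2) weight 2/315
  … 10 more
Group by Y:
  weight(Y=0) = 11/210
  weight(Y=1) = 29/420
  weight(Y=2) = 1/28
Total weight = 11/210 + 29/420 + 1/28 = 11/70
P(Y=0 | obs) = 11/210 / 11/70 = 1/3
P(Y=1 | obs) = 29/420 / 11/70 = 29/66
P(Y=2 | obs) = 1/28 / 11/70 = 5/22

P(Y=0) = 1/3, P(Y=1) = 29/66, P(Y=2) = 5/22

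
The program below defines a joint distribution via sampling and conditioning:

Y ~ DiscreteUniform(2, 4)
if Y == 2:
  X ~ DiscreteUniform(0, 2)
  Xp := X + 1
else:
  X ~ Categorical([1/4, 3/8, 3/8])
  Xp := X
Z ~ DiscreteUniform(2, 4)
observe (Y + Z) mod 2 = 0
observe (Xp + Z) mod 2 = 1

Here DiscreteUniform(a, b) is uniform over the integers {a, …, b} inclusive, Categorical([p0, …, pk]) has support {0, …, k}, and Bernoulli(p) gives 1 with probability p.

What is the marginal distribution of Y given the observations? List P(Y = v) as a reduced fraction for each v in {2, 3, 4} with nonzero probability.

Enumerate traces; 8 have nonzero weight after conditioning:
  (Y=2, X=0, Z=2) weight 1/27
  (Y=2, X=0, Z=4) weight 1/27
  (Y=2, X=2, Z=2) weight 1/27
  (Y=2, X=2, Z=4) weight 1/27
  (Y=3, X=0, Z=3) weight 1/36
  (Y=3, X=2, Z=3) weight 1/24
  (Y=4, X=1, Z=2) weight 1/24
  (Y=4, X=1, Z=4) weight 1/24
Group by Y:
  weight(Y=2) = 4/27
  weight(Y=3) = 5/72
  weight(Y=4) = 1/12
Total weight = 4/27 + 5/72 + 1/12 = 65/216
P(Y=2 | obs) = 4/27 / 65/216 = 32/65
P(Y=3 | obs) = 5/72 / 65/216 = 3/13
P(Y=4 | obs) = 1/12 / 65/216 = 18/65

P(Y=2) = 32/65, P(Y=3) = 3/13, P(Y=4) = 18/65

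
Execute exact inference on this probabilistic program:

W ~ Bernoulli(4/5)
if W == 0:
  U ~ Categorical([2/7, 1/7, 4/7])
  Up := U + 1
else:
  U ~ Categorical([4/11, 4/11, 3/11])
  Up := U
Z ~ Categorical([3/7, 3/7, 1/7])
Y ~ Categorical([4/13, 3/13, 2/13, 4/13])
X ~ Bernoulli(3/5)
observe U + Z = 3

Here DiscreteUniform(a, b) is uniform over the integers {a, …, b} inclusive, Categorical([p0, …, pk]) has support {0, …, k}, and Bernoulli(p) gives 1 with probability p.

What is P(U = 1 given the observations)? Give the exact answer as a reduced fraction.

Enumerate traces; 32 have nonzero weight after conditioning:
  (W=0, U=1, Z=2, Y=0, X=0) weight 8/15925
  (W=0, U=1, Z=2, Y=0, X=1) weight 12/15925
  (W=0, U=1, Z=2, Y=1, X=0) weight 6/15925
  (W=0, U=1, Z=2, Y=1, X=1) weight 9/15925
  (W=0, U=1, Z=2, Y=2, X=0) weight 4/15925
  (W=0, U=1, Z=2, Y=2, X=1) weight 6/15925
  (W=0, U=1, Z=2, Y=3, X=0) weight 8/15925
  (W=0, U=1, Z=2, Y=3, X=1) weight 12/15925
  (W=0, U=2, Z=1, Y=0, X=0) weight 96/15925
  … 23 more
Group by U:
  weight(U=1) = 123/2695
  weight(U=2) = 384/2695
Total weight = 123/2695 + 384/2695 = 507/2695
P(U=1 | obs) = 123/2695 / 507/2695 = 41/169
P(U=2 | obs) = 384/2695 / 507/2695 = 128/169

P(U = 1 | obs) = 41/169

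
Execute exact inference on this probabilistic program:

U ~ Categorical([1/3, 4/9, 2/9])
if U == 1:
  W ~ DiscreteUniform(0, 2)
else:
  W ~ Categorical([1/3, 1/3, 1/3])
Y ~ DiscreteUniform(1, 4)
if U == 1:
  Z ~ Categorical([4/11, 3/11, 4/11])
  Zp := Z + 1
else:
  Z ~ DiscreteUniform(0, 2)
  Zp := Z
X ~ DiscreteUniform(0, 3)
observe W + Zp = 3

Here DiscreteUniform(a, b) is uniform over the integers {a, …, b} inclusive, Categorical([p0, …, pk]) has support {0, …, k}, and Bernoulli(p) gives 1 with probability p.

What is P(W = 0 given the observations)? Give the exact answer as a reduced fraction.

Enumerate traces; 112 have nonzero weight after conditioning:
  (U=0, W=1, Y=1, Z=2, X=0) weight 1/432
  (U=0, W=1, Y=1, Z=2, X=1) weight 1/432
  (U=0, W=1, Y=1, Z=2, X=2) weight 1/432
  (U=0, W=1, Y=1, Z=2, X=3) weight 1/432
  (U=0, W=1, Y=2, Z=2, X=0) weight 1/432
  (U=0, W=1, Y=2, Z=2, X=1) weight 1/432
  (U=0, W=1, Y=2, Z=2, X=2) weight 1/432
  (U=0, W=1, Y=2, Z=2, X=3) weight 1/432
  (U=0, W=2, Y=1, Z=1, X=0) weight 1/432
  (U=1, W=0, Y=1, Z=2, X=0) weight 1/297
  … 102 more
Group by W:
  weight(W=0) = 16/297
  weight(W=1) = 91/891
  weight(W=2) = 103/891
Total weight = 16/297 + 91/891 + 103/891 = 22/81
P(W=0 | obs) = 16/297 / 22/81 = 24/121
P(W=1 | obs) = 91/891 / 22/81 = 91/242
P(W=2 | obs) = 103/891 / 22/81 = 103/242

P(W = 0 | obs) = 24/121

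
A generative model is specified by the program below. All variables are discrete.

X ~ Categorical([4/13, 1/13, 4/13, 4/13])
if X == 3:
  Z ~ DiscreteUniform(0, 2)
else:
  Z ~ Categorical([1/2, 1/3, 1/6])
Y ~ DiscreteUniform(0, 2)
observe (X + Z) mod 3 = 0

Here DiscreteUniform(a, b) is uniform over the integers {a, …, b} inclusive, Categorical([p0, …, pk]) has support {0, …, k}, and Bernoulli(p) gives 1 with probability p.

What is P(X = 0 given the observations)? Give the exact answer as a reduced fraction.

Enumerate traces; 12 have nonzero weight after conditioning:
  (X=0, Z=0, Y=0) weight 2/39
  (X=0, Z=0, Y=1) weight 2/39
  (X=0, Z=0, Y=2) weight 2/39
  (X=1, Z=2, Y=0) weight 1/234
  (X=1, Z=2, Y=1) weight 1/234
  (X=1, Z=2, Y=2) weight 1/234
  (X=2, Z=1, Y=0) weight 4/117
  (X=2, Z=1, Y=1) weight 4/117
  (X=3, Z=0, Y=0) weight 4/117
  … 3 more
Group by X:
  weight(X=0) = 2/13
  weight(X=1) = 1/78
  weight(X=2) = 4/39
  weight(X=3) = 4/39
Total weight = 2/13 + 1/78 + 4/39 + 4/39 = 29/78
P(X=0 | obs) = 2/13 / 29/78 = 12/29
P(X=1 | obs) = 1/78 / 29/78 = 1/29
P(X=2 | obs) = 4/39 / 29/78 = 8/29
P(X=3 | obs) = 4/39 / 29/78 = 8/29

P(X = 0 | obs) = 12/29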